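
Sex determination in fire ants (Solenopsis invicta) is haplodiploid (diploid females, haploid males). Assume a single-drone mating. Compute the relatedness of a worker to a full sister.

0.75

Haplodiploid full sisters inherit their father's entire haploid genome identically (contributing 1/2) and on average half of their mother's contribution (1/2 · 1/2 = 1/4); r = 1/2 + 1/4 = 3/4.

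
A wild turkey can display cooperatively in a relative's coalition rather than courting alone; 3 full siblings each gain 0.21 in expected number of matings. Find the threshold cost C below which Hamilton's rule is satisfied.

r to a full sibling = 1/2 (full sibs share both parents — two paths of length 2: r = 2·(1/2)^2 = 1/2).
Hamilton's rule: n·r·B > C, so the trait is favored while C < n·r·B = 3·0.5·0.21 = 0.315.

0.315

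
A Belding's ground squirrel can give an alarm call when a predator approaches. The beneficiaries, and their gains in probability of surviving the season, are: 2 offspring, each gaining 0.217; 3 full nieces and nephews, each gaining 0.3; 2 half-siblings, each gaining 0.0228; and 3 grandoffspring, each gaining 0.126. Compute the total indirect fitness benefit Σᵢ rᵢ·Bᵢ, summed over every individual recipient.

r to an offspring = 0.5 (one parent–offspring link: r = (1/2)^1 = 1/2).
r to a full niece or nephew = 1/4 (full aunt/uncle↔niece/nephew: two paths of length 3 through the shared grandparent pair: r = 2·(1/2)^3 = 1/4).
r to a half-sibling = 1/4 (half-sibs share one parent — one path of length 2: r = (1/2)^2 = 1/4).
r to a grandoffspring = 1/4 (two parent–offspring links: r = (1/2)^2 = 1/4).
Summing one r·B term per recipient: 2·0.5·0.217 + 3·0.25·0.3 + 2·0.25·0.0228 + 3·0.25·0.126 = 0.5479.

0.5479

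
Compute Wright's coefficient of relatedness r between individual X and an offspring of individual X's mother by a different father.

0.25

Each parent–offspring link contributes a factor of 1/2, and independent paths through distinct common ancestors add.
Half-sibs share one parent — one path of length 2: r = (1/2)^2 = 1/4.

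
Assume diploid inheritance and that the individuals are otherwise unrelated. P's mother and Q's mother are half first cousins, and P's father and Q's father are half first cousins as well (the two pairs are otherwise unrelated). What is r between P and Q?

With two independent routes of shared ancestry, r is the sum of the two contributions.
P and Q are related in two ways: half second cousins through their mothers (r = 1/64) and half second cousins through their fathers (r = 1/64).
r = 1/64 + 1/64 = 1/32 = 0.03125.

0.03125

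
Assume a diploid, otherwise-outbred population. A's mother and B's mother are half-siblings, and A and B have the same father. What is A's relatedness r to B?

Relatedness sums over independent paths through distinct common ancestors.
A and B are related in two ways: half first cousins through their mothers (r = 1/16) and half-sibs through their shared father (r = 1/4).
r = 1/16 + 1/4 = 5/16 = 0.3125.

0.3125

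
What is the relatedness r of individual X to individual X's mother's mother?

Each parent–offspring link contributes a factor of 1/2, and independent paths through distinct common ancestors add.
Two parent–offspring links: r = (1/2)^2 = 1/4.

0.25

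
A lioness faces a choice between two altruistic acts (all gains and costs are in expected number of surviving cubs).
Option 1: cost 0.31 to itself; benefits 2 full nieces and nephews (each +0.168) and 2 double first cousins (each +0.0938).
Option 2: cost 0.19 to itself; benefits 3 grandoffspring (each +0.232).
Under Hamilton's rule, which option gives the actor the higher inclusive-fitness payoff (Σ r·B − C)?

Option 1: r to a full niece or nephew = 0.25.
Option 1: r to a double first cousin = 0.25.
Option 1: Σ r·B − C = (2·0.25·0.168 + 2·0.25·0.0938) − 0.31 = -0.1791.
Option 2: r to a grandoffspring = 0.25.
Option 2: Σ r·B − C = (3·0.25·0.232) − 0.19 = -0.016.
Option 2 has the higher net inclusive-fitness payoff.

Option 2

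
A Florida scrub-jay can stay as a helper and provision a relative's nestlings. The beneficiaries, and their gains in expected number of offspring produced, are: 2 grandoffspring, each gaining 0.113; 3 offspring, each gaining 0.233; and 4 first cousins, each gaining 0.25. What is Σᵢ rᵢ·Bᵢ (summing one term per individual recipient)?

r to a grandoffspring = 1/4 (two parent–offspring links: r = (1/2)^2 = 1/4).
r to an offspring = 0.5 (one parent–offspring link: r = (1/2)^1 = 1/2).
r to a first cousin = 1/8 (first cousins share one grandparent pair — two paths of length 4: r = 2·(1/2)^4 = 1/8).
Summing one r·B term per recipient: 2·0.25·0.113 + 3·0.5·0.233 + 4·0.125·0.25 = 0.531.

0.531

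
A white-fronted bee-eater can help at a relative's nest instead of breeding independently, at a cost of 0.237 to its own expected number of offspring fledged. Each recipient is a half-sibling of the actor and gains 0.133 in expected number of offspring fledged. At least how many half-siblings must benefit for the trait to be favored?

8

r to a half-sibling = 1/4 (half-sibs share one parent — one path of length 2: r = (1/2)^2 = 1/4).
Hamilton's rule: n·r·B > C  ⇒  n > C/(r·B) = 0.237/(0.25·0.133) = 7.128.
The smallest integer exceeding 7.128 is 8.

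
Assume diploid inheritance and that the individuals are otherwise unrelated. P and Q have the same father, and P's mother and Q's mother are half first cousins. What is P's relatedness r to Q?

Relatedness sums over independent paths through distinct common ancestors.
P and Q are related in two ways: half-sibs through their shared father (r = 1/4) and half second cousins through their mothers (r = 1/64).
r = 1/4 + 1/64 = 17/64 = 0.265625.

0.265625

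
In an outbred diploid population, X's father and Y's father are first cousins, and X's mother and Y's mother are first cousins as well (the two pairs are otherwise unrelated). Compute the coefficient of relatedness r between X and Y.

Wright's path rule: contributions from independent ancestry routes add.
X and Y are related in two ways: second cousins through their fathers (r = 1/32) and second cousins through their mothers (r = 1/32).
r = 1/32 + 1/32 = 1/16 = 0.0625.

0.0625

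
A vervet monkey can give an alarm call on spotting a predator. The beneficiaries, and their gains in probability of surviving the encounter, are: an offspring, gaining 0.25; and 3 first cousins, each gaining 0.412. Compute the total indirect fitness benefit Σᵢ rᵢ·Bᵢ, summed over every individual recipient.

0.2795

r to an offspring = 1/2 (one parent–offspring link: r = (1/2)^1 = 1/2).
r to a first cousin = 1/8 (first cousins share one grandparent pair — two paths of length 4: r = 2·(1/2)^4 = 1/8).
Summing one r·B term per recipient: 1·0.5·0.25 + 3·0.125·0.412 = 0.2795.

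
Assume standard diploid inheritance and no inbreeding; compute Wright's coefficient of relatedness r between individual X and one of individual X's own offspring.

0.5

Each parent–offspring link contributes a factor of 1/2, and independent paths through distinct common ancestors add.
One parent–offspring link: r = (1/2)^1 = 1/2.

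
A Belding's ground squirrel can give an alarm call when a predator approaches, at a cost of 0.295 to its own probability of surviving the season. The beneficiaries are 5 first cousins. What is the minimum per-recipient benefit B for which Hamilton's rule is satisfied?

r to a first cousin = 1/8 (first cousins share one grandparent pair — two paths of length 4: r = 2·(1/2)^4 = 1/8).
Hamilton's rule with n recipients of equal r: n·r·B > C, so B > C/(n·r) = 0.295/(5·0.125) = 0.472.

0.472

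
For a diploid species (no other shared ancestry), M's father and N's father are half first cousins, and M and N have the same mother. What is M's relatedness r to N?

With two independent routes of shared ancestry, r is the sum of the two contributions.
M and N are related in two ways: half second cousins through their fathers (r = 1/64) and half-sibs through their shared mother (r = 1/4).
r = 1/64 + 1/4 = 0.265625.

0.265625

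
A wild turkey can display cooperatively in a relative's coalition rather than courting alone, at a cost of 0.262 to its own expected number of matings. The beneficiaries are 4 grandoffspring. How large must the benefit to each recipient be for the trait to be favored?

0.262

r to a grandoffspring = 0.25 (two parent–offspring links: r = (1/2)^2 = 1/4).
Hamilton's rule with n recipients of equal r: n·r·B > C, so B > C/(n·r) = 0.262/(4·0.25) = 0.262.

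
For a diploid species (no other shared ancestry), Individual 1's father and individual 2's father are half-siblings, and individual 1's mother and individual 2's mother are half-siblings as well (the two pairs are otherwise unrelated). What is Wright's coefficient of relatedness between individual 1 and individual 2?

0.125

Relatedness sums over independent paths through distinct common ancestors.
Individual 1 and individual 2 are related in two ways: half first cousins through their fathers (r = 1/16) and half first cousins through their mothers (r = 1/16).
r = 1/16 + 1/16 = 0.125.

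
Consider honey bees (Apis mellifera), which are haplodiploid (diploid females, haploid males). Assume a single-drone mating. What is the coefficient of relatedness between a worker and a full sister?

Haplodiploid full sisters inherit their father's entire haploid genome identically (contributing 1/2) and on average half of their mother's contribution (1/2 · 1/2 = 1/4); r = 1/2 + 1/4 = 3/4.

0.75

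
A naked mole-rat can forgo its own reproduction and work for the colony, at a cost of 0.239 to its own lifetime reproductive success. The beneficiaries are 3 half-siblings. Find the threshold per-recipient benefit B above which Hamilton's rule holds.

r to a half-sibling = 1/4 (half-sibs share one parent — one path of length 2: r = (1/2)^2 = 1/4).
Hamilton's rule with n recipients of equal r: n·r·B > C, so B > C/(n·r) = 0.239/(3·0.25) = 0.3187.

0.3187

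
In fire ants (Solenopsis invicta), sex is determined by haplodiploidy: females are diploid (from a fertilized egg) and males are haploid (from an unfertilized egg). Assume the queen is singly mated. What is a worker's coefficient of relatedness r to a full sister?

0.75

Haplodiploid full sisters inherit their father's entire haploid genome identically (contributing 1/2) and on average half of their mother's contribution (1/2 · 1/2 = 1/4); r = 1/2 + 1/4 = 3/4.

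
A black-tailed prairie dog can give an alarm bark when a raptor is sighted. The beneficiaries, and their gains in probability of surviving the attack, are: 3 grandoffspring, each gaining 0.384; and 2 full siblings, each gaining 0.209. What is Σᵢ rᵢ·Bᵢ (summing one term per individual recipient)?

0.497

r to a grandoffspring = 1/4 (two parent–offspring links: r = (1/2)^2 = 1/4).
r to a full sibling = 1/2 (full sibs share both parents — two paths of length 2: r = 2·(1/2)^2 = 1/2).
Summing one r·B term per recipient: 3·0.25·0.384 + 2·0.5·0.209 = 0.497.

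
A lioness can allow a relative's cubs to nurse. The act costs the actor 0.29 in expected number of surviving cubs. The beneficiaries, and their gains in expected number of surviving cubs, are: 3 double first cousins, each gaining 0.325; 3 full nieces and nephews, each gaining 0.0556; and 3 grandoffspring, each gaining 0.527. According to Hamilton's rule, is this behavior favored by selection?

Hamilton's rule: the trait is favored when the sum of r·B over every recipient exceeds the actor's cost C.
r to a double first cousin = 0.25 (double first cousins share both grandparent pairs — four paths of length 4: r = 4·(1/2)^4 = 1/4).
r to a full niece or nephew = 0.25 (full aunt/uncle↔niece/nephew: two paths of length 3 through the shared grandparent pair: r = 2·(1/2)^3 = 1/4).
r to a grandoffspring = 1/4 (two parent–offspring links: r = (1/2)^2 = 1/4).
Summing one r·B term per recipient: 3·0.25·0.325 + 3·0.25·0.0556 + 3·0.25·0.527 = 0.6807.
0.6807 > 0.29: the indirect benefit exceeds the cost.

Yes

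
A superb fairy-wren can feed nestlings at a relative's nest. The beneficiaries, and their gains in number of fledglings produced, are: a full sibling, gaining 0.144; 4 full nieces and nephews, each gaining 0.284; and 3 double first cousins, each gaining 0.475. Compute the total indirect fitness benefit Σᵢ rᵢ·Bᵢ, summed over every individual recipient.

0.71225

r to a full sibling = 0.5 (full sibs share both parents — two paths of length 2: r = 2·(1/2)^2 = 1/2).
r to a full niece or nephew = 1/4 (full aunt/uncle↔niece/nephew: two paths of length 3 through the shared grandparent pair: r = 2·(1/2)^3 = 1/4).
r to a double first cousin = 0.25 (double first cousins share both grandparent pairs — four paths of length 4: r = 4·(1/2)^4 = 1/4).
Summing one r·B term per recipient: 1·0.5·0.144 + 4·0.25·0.284 + 3·0.25·0.475 = 0.71225.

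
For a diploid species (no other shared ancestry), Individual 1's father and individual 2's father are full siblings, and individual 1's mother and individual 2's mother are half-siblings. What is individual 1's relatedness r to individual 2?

0.1875

Relatedness sums over independent paths through distinct common ancestors.
Individual 1 and individual 2 are related in two ways: first cousins through their fathers (r = 1/8) and half first cousins through their mothers (r = 1/16).
r = 1/8 + 1/16 = 3/16 = 0.1875.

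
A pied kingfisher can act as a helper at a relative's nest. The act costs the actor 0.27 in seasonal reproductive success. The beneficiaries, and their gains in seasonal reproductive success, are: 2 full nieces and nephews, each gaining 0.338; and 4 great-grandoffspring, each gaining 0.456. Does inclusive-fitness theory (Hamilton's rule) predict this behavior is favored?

Hamilton's rule: the trait is favored when the sum of r·B over every recipient exceeds the actor's cost C.
r to a full niece or nephew = 1/4 (full aunt/uncle↔niece/nephew: two paths of length 3 through the shared grandparent pair: r = 2·(1/2)^3 = 1/4).
r to a great-grandoffspring = 0.125 (three parent–offspring links: r = (1/2)^3 = 1/8).
Summing one r·B term per recipient: 2·0.25·0.338 + 4·0.125·0.456 = 0.397.
0.397 > 0.27: the indirect benefit exceeds the cost.

Yes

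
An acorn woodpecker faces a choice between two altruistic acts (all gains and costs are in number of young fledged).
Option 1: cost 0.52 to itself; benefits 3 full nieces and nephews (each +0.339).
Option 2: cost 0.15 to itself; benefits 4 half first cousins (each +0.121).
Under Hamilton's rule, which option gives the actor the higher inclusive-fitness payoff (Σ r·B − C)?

Option 2

Option 1: r to a full niece or nephew = 0.25.
Option 1: Σ r·B − C = (3·0.25·0.339) − 0.52 = -0.26575.
Option 2: r to a half first cousin = 0.0625.
Option 2: Σ r·B − C = (4·0.0625·0.121) − 0.15 = -0.11975.
Option 2 has the higher net inclusive-fitness payoff.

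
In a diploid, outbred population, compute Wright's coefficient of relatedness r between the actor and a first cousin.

First cousins share one grandparent pair — two paths of length 4: r = 2·(1/2)^4 = 1/8.

0.125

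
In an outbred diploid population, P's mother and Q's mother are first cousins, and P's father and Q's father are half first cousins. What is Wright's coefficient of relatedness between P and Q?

Relatedness sums over independent paths through distinct common ancestors.
P and Q are related in two ways: second cousins through their mothers (r = 1/32) and half second cousins through their fathers (r = 1/64).
r = 1/32 + 1/64 = 0.046875.

0.046875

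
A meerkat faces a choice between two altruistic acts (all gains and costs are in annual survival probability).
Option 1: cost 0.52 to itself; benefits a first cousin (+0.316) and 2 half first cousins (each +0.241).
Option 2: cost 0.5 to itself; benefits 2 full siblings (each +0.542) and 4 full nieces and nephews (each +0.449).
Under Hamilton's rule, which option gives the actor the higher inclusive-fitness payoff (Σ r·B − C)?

Option 2

Option 1: r to a first cousin = 0.125.
Option 1: r to a half first cousin = 0.0625.
Option 1: Σ r·B − C = (1·0.125·0.316 + 2·0.0625·0.241) − 0.52 = -0.450375.
Option 2: r to a full sibling = 0.5.
Option 2: r to a full niece or nephew = 0.25.
Option 2: Σ r·B − C = (2·0.5·0.542 + 4·0.25·0.449) − 0.5 = 0.491.
Option 2 has the higher net inclusive-fitness payoff.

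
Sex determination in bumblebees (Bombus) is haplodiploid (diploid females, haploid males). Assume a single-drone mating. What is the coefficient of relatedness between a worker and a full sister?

Haplodiploid full sisters inherit their father's entire haploid genome identically (contributing 1/2) and on average half of their mother's contribution (1/2 · 1/2 = 1/4); r = 1/2 + 1/4 = 3/4.

0.75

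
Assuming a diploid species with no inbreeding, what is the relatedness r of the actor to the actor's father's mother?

0.25

Each parent–offspring link contributes a factor of 1/2, and independent paths through distinct common ancestors add.
Two parent–offspring links: r = (1/2)^2 = 1/4.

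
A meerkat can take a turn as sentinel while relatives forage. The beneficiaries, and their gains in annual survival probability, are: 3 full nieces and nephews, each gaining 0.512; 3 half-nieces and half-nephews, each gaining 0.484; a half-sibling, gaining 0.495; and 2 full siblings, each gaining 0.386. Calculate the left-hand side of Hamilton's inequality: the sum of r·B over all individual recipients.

r to a full niece or nephew = 0.25 (full aunt/uncle↔niece/nephew: two paths of length 3 through the shared grandparent pair: r = 2·(1/2)^3 = 1/4).
r to a half-niece or half-nephew = 0.125 (half-aunt/uncle↔niece/nephew: one path of length 3: r = (1/2)^3 = 1/8).
r to a half-sibling = 1/4 (half-sibs share one parent — one path of length 2: r = (1/2)^2 = 1/4).
r to a full sibling = 1/2 (full sibs share both parents — two paths of length 2: r = 2·(1/2)^2 = 1/2).
Summing one r·B term per recipient: 3·0.25·0.512 + 3·0.125·0.484 + 1·0.25·0.495 + 2·0.5·0.386 = 1.07525.

1.07525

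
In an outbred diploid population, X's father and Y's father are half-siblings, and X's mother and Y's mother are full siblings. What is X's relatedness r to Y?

Independent pedigree routes through distinct common ancestors add.
X and Y are related in two ways: half first cousins through their fathers (r = 1/16) and first cousins through their mothers (r = 1/8).
r = 1/16 + 1/8 = 0.1875.

0.1875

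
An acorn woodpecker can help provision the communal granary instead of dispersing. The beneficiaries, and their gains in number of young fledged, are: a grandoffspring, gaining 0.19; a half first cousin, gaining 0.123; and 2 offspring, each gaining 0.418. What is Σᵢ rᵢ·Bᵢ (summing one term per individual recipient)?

r to a grandoffspring = 0.25 (two parent–offspring links: r = (1/2)^2 = 1/4).
r to a half first cousin = 0.0625 (half first cousins share one grandparent — one path of length 4: r = (1/2)^4 = 1/16).
r to an offspring = 0.5 (one parent–offspring link: r = (1/2)^1 = 1/2).
Summing one r·B term per recipient: 1·0.25·0.19 + 1·0.0625·0.123 + 2·0.5·0.418 = 0.4731875.

0.4731875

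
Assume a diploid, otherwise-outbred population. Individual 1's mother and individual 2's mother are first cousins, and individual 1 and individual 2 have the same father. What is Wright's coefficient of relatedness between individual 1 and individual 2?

0.28125

Relatedness sums over independent paths through distinct common ancestors.
Individual 1 and individual 2 are related in two ways: second cousins through their mothers (r = 1/32) and half-sibs through their shared father (r = 1/4).
r = 1/32 + 1/4 = 0.28125.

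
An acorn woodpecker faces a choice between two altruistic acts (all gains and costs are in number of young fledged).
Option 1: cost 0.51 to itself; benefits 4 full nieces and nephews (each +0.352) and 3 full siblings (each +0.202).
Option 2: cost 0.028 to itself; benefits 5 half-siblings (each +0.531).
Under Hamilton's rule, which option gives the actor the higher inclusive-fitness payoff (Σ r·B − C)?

Option 1: r to a full niece or nephew = 0.25.
Option 1: r to a full sibling = 0.5.
Option 1: Σ r·B − C = (4·0.25·0.352 + 3·0.5·0.202) − 0.51 = 0.145.
Option 2: r to a half-sibling = 0.25.
Option 2: Σ r·B − C = (5·0.25·0.531) − 0.028 = 0.63575.
Option 2 has the higher net inclusive-fitness payoff.

Option 2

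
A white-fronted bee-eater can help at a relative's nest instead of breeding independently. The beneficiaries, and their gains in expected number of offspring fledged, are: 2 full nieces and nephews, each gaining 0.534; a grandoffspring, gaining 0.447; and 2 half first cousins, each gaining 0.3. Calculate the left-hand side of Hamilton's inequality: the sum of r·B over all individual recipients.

0.41625

r to a full niece or nephew = 0.25 (full aunt/uncle↔niece/nephew: two paths of length 3 through the shared grandparent pair: r = 2·(1/2)^3 = 1/4).
r to a grandoffspring = 0.25 (two parent–offspring links: r = (1/2)^2 = 1/4).
r to a half first cousin = 1/16 (half first cousins share one grandparent — one path of length 4: r = (1/2)^4 = 1/16).
Summing one r·B term per recipient: 2·0.25·0.534 + 1·0.25·0.447 + 2·0.0625·0.3 = 0.41625.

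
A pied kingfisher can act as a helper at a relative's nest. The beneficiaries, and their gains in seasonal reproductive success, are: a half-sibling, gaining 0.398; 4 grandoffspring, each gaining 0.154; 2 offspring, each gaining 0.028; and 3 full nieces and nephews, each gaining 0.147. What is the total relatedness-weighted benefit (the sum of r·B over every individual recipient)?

0.39175

r to a half-sibling = 1/4 (half-sibs share one parent — one path of length 2: r = (1/2)^2 = 1/4).
r to a grandoffspring = 1/4 (two parent–offspring links: r = (1/2)^2 = 1/4).
r to an offspring = 0.5 (one parent–offspring link: r = (1/2)^1 = 1/2).
r to a full niece or nephew = 0.25 (full aunt/uncle↔niece/nephew: two paths of length 3 through the shared grandparent pair: r = 2·(1/2)^3 = 1/4).
Summing one r·B term per recipient: 1·0.25·0.398 + 4·0.25·0.154 + 2·0.5·0.028 + 3·0.25·0.147 = 0.39175.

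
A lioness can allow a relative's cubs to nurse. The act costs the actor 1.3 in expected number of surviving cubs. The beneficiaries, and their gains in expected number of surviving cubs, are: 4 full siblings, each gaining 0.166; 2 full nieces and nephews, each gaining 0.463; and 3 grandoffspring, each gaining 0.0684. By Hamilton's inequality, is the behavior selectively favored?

No

Hamilton's rule: the trait is favored when the sum of r·B over every recipient exceeds the actor's cost C.
r to a full sibling = 1/2 (full sibs share both parents — two paths of length 2: r = 2·(1/2)^2 = 1/2).
r to a full niece or nephew = 0.25 (full aunt/uncle↔niece/nephew: two paths of length 3 through the shared grandparent pair: r = 2·(1/2)^3 = 1/4).
r to a grandoffspring = 1/4 (two parent–offspring links: r = (1/2)^2 = 1/4).
Summing one r·B term per recipient: 4·0.5·0.166 + 2·0.25·0.463 + 3·0.25·0.0684 = 0.6148.
0.6148 < 1.3: the indirect benefit is less than the cost.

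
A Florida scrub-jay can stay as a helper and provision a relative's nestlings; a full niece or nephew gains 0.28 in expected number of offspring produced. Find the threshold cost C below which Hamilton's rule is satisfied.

0.07

r to a full niece or nephew = 1/4 (full aunt/uncle↔niece/nephew: two paths of length 3 through the shared grandparent pair: r = 2·(1/2)^3 = 1/4).
Hamilton's rule: n·r·B > C, so the trait is favored while C < n·r·B = 1·0.25·0.28 = 0.07.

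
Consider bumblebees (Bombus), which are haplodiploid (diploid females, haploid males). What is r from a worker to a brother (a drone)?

Her haploid brother carries none of their father's genes and a random half of their mother's genome; that half matches the maternal half of her own genome with probability 1/2: r = 1/2 · 1/2 = 1/4.

0.25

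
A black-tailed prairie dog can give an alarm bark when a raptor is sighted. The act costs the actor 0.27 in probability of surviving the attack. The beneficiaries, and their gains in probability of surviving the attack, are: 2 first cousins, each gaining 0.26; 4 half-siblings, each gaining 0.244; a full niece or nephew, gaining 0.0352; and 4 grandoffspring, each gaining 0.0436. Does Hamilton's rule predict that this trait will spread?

Yes

Hamilton's rule: the trait is favored when the sum of r·B over every recipient exceeds the actor's cost C.
r to a first cousin = 0.125 (first cousins share one grandparent pair — two paths of length 4: r = 2·(1/2)^4 = 1/8).
r to a half-sibling = 1/4 (half-sibs share one parent — one path of length 2: r = (1/2)^2 = 1/4).
r to a full niece or nephew = 1/4 (full aunt/uncle↔niece/nephew: two paths of length 3 through the shared grandparent pair: r = 2·(1/2)^3 = 1/4).
r to a grandoffspring = 1/4 (two parent–offspring links: r = (1/2)^2 = 1/4).
Summing one r·B term per recipient: 2·0.125·0.26 + 4·0.25·0.244 + 1·0.25·0.0352 + 4·0.25·0.0436 = 0.3614.
0.3614 > 0.27: the indirect benefit exceeds the cost.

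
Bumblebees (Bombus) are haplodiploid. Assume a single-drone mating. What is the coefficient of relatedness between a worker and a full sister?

0.75

Haplodiploid full sisters inherit their father's entire haploid genome identically (contributing 1/2) and on average half of their mother's contribution (1/2 · 1/2 = 1/4); r = 1/2 + 1/4 = 3/4.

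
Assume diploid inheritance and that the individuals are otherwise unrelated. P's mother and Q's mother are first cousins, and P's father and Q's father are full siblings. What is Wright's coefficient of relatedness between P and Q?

0.15625

With two independent routes of shared ancestry, r is the sum of the two contributions.
P and Q are related in two ways: second cousins through their mothers (r = 1/32) and first cousins through their fathers (r = 1/8).
r = 1/32 + 1/8 = 0.15625.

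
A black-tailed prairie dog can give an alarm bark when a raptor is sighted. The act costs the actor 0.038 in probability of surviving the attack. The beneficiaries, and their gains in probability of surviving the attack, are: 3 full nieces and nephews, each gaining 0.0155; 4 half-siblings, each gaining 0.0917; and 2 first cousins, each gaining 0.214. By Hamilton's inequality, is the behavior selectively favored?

Hamilton's rule: the trait is favored when the sum of r·B over every recipient exceeds the actor's cost C.
r to a full niece or nephew = 0.25 (full aunt/uncle↔niece/nephew: two paths of length 3 through the shared grandparent pair: r = 2·(1/2)^3 = 1/4).
r to a half-sibling = 1/4 (half-sibs share one parent — one path of length 2: r = (1/2)^2 = 1/4).
r to a first cousin = 1/8 (first cousins share one grandparent pair — two paths of length 4: r = 2·(1/2)^4 = 1/8).
Summing one r·B term per recipient: 3·0.25·0.0155 + 4·0.25·0.0917 + 2·0.125·0.214 = 0.156825.
0.156825 > 0.038: the indirect benefit exceeds the cost.

Yes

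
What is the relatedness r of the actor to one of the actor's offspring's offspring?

0.25

Each parent–offspring link contributes a factor of 1/2, and independent paths through distinct common ancestors add.
Two parent–offspring links: r = (1/2)^2 = 1/4.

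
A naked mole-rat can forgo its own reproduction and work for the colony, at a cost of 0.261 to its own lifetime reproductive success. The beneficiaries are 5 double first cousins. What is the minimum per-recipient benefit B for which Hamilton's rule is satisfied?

r to a double first cousin = 0.25 (double first cousins share both grandparent pairs — four paths of length 4: r = 4·(1/2)^4 = 1/4).
Hamilton's rule with n recipients of equal r: n·r·B > C, so B > C/(n·r) = 0.261/(5·0.25) = 0.2088.

0.2088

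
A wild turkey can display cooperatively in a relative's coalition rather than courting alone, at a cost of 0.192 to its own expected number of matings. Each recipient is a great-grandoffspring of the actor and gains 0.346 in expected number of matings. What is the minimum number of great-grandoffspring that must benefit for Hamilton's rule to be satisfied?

r to a great-grandoffspring = 0.125 (three parent–offspring links: r = (1/2)^3 = 1/8).
Hamilton's rule: n·r·B > C  ⇒  n > C/(r·B) = 0.192/(0.125·0.346) = 4.439.
The smallest integer exceeding 4.439 is 5.

5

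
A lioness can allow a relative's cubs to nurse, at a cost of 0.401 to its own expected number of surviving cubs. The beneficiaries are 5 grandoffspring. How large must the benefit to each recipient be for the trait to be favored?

0.3208

r to a grandoffspring = 0.25 (two parent–offspring links: r = (1/2)^2 = 1/4).
Hamilton's rule with n recipients of equal r: n·r·B > C, so B > C/(n·r) = 0.401/(5·0.25) = 0.3208.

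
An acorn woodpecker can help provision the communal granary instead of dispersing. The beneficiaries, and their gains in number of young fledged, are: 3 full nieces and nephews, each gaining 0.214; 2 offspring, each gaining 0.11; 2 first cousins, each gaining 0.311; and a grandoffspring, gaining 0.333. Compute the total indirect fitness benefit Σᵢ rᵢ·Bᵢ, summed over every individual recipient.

0.4315

r to a full niece or nephew = 0.25 (full aunt/uncle↔niece/nephew: two paths of length 3 through the shared grandparent pair: r = 2·(1/2)^3 = 1/4).
r to an offspring = 1/2 (one parent–offspring link: r = (1/2)^1 = 1/2).
r to a first cousin = 0.125 (first cousins share one grandparent pair — two paths of length 4: r = 2·(1/2)^4 = 1/8).
r to a grandoffspring = 0.25 (two parent–offspring links: r = (1/2)^2 = 1/4).
Summing one r·B term per recipient: 3·0.25·0.214 + 2·0.5·0.11 + 2·0.125·0.311 + 1·0.25·0.333 = 0.4315.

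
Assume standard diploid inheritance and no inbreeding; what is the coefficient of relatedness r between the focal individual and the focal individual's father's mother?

Each parent–offspring link contributes a factor of 1/2, and independent paths through distinct common ancestors add.
Two parent–offspring links: r = (1/2)^2 = 1/4.

0.25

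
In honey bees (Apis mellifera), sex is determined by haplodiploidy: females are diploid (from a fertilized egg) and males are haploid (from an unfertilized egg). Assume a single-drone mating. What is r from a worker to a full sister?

Haplodiploid full sisters inherit their father's entire haploid genome identically (contributing 1/2) and on average half of their mother's contribution (1/2 · 1/2 = 1/4); r = 1/2 + 1/4 = 3/4.

0.75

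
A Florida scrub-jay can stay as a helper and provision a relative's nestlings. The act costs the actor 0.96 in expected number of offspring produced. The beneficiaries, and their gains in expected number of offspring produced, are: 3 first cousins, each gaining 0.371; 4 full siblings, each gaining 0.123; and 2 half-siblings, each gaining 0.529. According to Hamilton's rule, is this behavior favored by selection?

Hamilton's rule: the trait is favored when the sum of r·B over every recipient exceeds the actor's cost C.
r to a first cousin = 0.125 (first cousins share one grandparent pair — two paths of length 4: r = 2·(1/2)^4 = 1/8).
r to a full sibling = 1/2 (full sibs share both parents — two paths of length 2: r = 2·(1/2)^2 = 1/2).
r to a half-sibling = 1/4 (half-sibs share one parent — one path of length 2: r = (1/2)^2 = 1/4).
Summing one r·B term per recipient: 3·0.125·0.371 + 4·0.5·0.123 + 2·0.25·0.529 = 0.649625.
0.649625 < 0.96: the indirect benefit is less than the cost.

No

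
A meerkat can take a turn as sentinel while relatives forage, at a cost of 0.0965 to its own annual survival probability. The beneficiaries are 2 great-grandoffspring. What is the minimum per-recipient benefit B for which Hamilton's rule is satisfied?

0.386

r to a great-grandoffspring = 1/8 (three parent–offspring links: r = (1/2)^3 = 1/8).
Hamilton's rule with n recipients of equal r: n·r·B > C, so B > C/(n·r) = 0.0965/(2·0.125) = 0.386.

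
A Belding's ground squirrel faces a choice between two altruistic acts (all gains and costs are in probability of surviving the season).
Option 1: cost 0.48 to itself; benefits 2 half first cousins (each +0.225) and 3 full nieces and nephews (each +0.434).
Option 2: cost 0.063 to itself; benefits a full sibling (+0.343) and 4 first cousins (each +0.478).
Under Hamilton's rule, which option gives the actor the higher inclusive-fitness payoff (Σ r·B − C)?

Option 2

Option 1: r to a half first cousin = 0.0625.
Option 1: r to a full niece or nephew = 0.25.
Option 1: Σ r·B − C = (2·0.0625·0.225 + 3·0.25·0.434) − 0.48 = -0.126375.
Option 2: r to a full sibling = 0.5.
Option 2: r to a first cousin = 0.125.
Option 2: Σ r·B − C = (1·0.5·0.343 + 4·0.125·0.478) − 0.063 = 0.3475.
Option 2 has the higher net inclusive-fitness payoff.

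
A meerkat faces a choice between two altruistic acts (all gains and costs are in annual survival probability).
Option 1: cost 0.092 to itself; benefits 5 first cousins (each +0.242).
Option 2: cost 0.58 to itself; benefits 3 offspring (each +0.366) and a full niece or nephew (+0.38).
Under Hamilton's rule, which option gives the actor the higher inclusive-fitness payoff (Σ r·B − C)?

Option 2

Option 1: r to a first cousin = 0.125.
Option 1: Σ r·B − C = (5·0.125·0.242) − 0.092 = 0.05925.
Option 2: r to an offspring = 0.5.
Option 2: r to a full niece or nephew = 0.25.
Option 2: Σ r·B − C = (3·0.5·0.366 + 1·0.25·0.38) − 0.58 = 0.064.
Option 2 has the higher net inclusive-fitness payoff.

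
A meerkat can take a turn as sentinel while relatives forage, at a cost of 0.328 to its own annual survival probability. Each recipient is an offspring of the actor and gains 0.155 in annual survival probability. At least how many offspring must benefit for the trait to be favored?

r to an offspring = 0.5 (one parent–offspring link: r = (1/2)^1 = 1/2).
Hamilton's rule: n·r·B > C  ⇒  n > C/(r·B) = 0.328/(0.5·0.155) = 4.232.
The smallest integer exceeding 4.232 is 5.

5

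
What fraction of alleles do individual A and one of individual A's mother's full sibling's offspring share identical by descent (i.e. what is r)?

Each parent–offspring link contributes a factor of 1/2, and independent paths through distinct common ancestors add.
First cousins share one grandparent pair — two paths of length 4: r = 2·(1/2)^4 = 1/8.

0.125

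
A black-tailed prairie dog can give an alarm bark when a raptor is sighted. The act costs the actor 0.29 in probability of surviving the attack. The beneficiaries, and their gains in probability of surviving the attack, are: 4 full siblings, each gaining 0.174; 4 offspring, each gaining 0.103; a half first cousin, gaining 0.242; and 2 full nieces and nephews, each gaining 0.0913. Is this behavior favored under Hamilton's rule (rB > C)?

Hamilton's rule: the trait is favored when the sum of r·B over every recipient exceeds the actor's cost C.
r to a full sibling = 1/2 (full sibs share both parents — two paths of length 2: r = 2·(1/2)^2 = 1/2).
r to an offspring = 0.5 (one parent–offspring link: r = (1/2)^1 = 1/2).
r to a half first cousin = 0.0625 (half first cousins share one grandparent — one path of length 4: r = (1/2)^4 = 1/16).
r to a full niece or nephew = 0.25 (full aunt/uncle↔niece/nephew: two paths of length 3 through the shared grandparent pair: r = 2·(1/2)^3 = 1/4).
Summing one r·B term per recipient: 4·0.5·0.174 + 4·0.5·0.103 + 1·0.0625·0.242 + 2·0.25·0.0913 = 0.614775.
0.614775 > 0.29: the indirect benefit exceeds the cost.

Yes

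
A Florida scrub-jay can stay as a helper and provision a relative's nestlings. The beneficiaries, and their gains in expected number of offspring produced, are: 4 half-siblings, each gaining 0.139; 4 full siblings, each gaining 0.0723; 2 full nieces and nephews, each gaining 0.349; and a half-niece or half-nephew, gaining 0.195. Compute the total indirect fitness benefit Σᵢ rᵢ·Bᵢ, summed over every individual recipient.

0.482475

r to a half-sibling = 1/4 (half-sibs share one parent — one path of length 2: r = (1/2)^2 = 1/4).
r to a full sibling = 1/2 (full sibs share both parents — two paths of length 2: r = 2·(1/2)^2 = 1/2).
r to a full niece or nephew = 0.25 (full aunt/uncle↔niece/nephew: two paths of length 3 through the shared grandparent pair: r = 2·(1/2)^3 = 1/4).
r to a half-niece or half-nephew = 0.125 (half-aunt/uncle↔niece/nephew: one path of length 3: r = (1/2)^3 = 1/8).
Summing one r·B term per recipient: 4·0.25·0.139 + 4·0.5·0.0723 + 2·0.25·0.349 + 1·0.125·0.195 = 0.482475.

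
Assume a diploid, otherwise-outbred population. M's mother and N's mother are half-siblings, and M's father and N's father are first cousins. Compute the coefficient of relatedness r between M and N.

Independent pedigree routes through distinct common ancestors add.
M and N are related in two ways: half first cousins through their mothers (r = 1/16) and second cousins through their fathers (r = 1/32).
r = 1/16 + 1/32 = 0.09375.

0.09375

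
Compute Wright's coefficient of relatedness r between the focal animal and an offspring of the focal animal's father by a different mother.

0.25

Each parent–offspring link contributes a factor of 1/2, and independent paths through distinct common ancestors add.
Half-sibs share one parent — one path of length 2: r = (1/2)^2 = 1/4.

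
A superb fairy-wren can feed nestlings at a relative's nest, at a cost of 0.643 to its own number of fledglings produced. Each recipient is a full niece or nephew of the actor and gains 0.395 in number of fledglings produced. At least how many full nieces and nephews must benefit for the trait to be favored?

7

r to a full niece or nephew = 1/4 (full aunt/uncle↔niece/nephew: two paths of length 3 through the shared grandparent pair: r = 2·(1/2)^3 = 1/4).
Hamilton's rule: n·r·B > C  ⇒  n > C/(r·B) = 0.643/(0.25·0.395) = 6.511.
The smallest integer exceeding 6.511 is 7.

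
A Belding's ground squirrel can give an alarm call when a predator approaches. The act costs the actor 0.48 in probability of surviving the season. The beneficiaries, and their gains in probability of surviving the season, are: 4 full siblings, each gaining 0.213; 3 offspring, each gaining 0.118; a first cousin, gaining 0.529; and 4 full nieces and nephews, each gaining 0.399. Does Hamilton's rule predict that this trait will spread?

Yes

Hamilton's rule: the trait is favored when the sum of r·B over every recipient exceeds the actor's cost C.
r to a full sibling = 1/2 (full sibs share both parents — two paths of length 2: r = 2·(1/2)^2 = 1/2).
r to an offspring = 1/2 (one parent–offspring link: r = (1/2)^1 = 1/2).
r to a first cousin = 1/8 (first cousins share one grandparent pair — two paths of length 4: r = 2·(1/2)^4 = 1/8).
r to a full niece or nephew = 1/4 (full aunt/uncle↔niece/nephew: two paths of length 3 through the shared grandparent pair: r = 2·(1/2)^3 = 1/4).
Summing one r·B term per recipient: 4·0.5·0.213 + 3·0.5·0.118 + 1·0.125·0.529 + 4·0.25·0.399 = 1.068125.
1.068125 > 0.48: the indirect benefit exceeds the cost.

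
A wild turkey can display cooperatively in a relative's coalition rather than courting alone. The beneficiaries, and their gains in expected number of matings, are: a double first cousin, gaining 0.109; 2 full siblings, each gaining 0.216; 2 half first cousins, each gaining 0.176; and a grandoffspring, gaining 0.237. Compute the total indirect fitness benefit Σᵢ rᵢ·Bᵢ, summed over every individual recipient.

r to a double first cousin = 0.25 (double first cousins share both grandparent pairs — four paths of length 4: r = 4·(1/2)^4 = 1/4).
r to a full sibling = 0.5 (full sibs share both parents — two paths of length 2: r = 2·(1/2)^2 = 1/2).
r to a half first cousin = 1/16 (half first cousins share one grandparent — one path of length 4: r = (1/2)^4 = 1/16).
r to a grandoffspring = 0.25 (two parent–offspring links: r = (1/2)^2 = 1/4).
Summing one r·B term per recipient: 1·0.25·0.109 + 2·0.5·0.216 + 2·0.0625·0.176 + 1·0.25·0.237 = 0.3245.

0.3245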